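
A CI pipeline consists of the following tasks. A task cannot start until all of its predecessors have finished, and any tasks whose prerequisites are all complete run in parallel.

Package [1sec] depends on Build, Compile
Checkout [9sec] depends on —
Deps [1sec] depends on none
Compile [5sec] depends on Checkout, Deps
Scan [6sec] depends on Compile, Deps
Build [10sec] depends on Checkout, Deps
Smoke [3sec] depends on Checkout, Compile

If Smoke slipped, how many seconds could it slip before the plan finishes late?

3

Checkout→Compile→Scan = 9+5+6 = 20 sets the makespan at 20 seconds.
Smoke finishes as early as 17 and must finish by 20.
Float = 20 − 17 = 3.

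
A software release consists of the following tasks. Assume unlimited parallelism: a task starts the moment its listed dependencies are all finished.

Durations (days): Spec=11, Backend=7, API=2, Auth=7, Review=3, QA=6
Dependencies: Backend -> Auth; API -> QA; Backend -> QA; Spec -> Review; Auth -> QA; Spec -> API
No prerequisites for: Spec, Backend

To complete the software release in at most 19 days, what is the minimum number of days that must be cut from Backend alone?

1

Current finish: 20 days; target: 19.
Backend is on every critical path, so each day cut from Backend cuts the finish by one (this holds down to a finish of 19).
Need 20 − 19 = 1 day off Backend → Backend becomes 6 days, finish becomes 19.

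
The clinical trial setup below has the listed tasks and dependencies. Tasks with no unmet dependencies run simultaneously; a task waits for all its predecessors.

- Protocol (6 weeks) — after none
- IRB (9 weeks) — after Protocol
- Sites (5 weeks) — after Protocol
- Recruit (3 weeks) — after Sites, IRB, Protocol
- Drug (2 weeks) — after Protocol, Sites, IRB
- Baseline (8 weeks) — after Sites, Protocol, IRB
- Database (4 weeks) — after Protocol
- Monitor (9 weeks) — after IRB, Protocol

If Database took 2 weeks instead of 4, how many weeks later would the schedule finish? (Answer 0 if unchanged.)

0

As given, the longest chain is Protocol→IRB→Monitor = 6+9+9 = 24, so the finish is 24 weeks.
Database is off the critical path — its longest chain is 10 weeks, giving 14 of slack.
That remains the longest chain; total 24 weeks.
Change in finish: 24 − 24 = +0 weeks.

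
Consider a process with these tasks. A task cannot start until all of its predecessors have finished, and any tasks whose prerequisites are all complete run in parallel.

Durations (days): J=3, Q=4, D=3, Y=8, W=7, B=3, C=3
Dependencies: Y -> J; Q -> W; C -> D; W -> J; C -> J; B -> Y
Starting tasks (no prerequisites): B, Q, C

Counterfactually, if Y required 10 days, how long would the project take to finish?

16

The binding path is B→Y→J = 3+8+3 = 14; finish at 14 days.
Y is on the critical path; changing it to 10 makes that path 16 days.
No other chain overtakes it, so the finish is 16 days.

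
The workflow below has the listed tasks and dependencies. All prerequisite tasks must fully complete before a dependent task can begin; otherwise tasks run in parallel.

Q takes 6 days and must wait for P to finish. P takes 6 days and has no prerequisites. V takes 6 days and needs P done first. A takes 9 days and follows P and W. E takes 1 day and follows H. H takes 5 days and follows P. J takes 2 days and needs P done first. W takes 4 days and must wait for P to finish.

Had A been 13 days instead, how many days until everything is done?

The binding path is P→W→A = 6+4+9 = 19; finish at 19 days.
A lies on that path, so at 13 days the path becomes 23 days.
No other chain overtakes it, so the finish is 23 days.

23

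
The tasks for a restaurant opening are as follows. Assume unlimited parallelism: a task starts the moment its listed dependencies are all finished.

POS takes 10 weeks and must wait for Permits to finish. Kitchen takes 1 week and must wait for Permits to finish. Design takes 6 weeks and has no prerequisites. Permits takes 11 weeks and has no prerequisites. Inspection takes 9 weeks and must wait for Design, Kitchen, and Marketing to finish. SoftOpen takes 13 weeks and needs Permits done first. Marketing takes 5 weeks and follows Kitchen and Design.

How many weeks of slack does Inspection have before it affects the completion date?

Critical path: Permits→Kitchen→Marketing→Inspection = 11+1+5+9 = 26, so the finish is 26 weeks.
Inspection finishes as early as 26 and must finish by 26.
So Inspection can slip 26 − 26 = 0 weeks.

0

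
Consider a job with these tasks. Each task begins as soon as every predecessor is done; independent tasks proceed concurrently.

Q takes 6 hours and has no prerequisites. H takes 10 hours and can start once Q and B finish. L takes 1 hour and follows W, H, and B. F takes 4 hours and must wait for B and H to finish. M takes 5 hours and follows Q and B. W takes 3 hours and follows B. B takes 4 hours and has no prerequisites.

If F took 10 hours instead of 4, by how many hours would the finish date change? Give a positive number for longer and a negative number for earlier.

6

As given, the longest chain is Q→H→F = 6+10+4 = 20, so the finish is 20 hours.
Since F is critical, the +6 change carries straight to that chain (now 26 hours).
No other chain overtakes it, so the finish is 26 hours.
Change in finish: 26 − 20 = +6 hours.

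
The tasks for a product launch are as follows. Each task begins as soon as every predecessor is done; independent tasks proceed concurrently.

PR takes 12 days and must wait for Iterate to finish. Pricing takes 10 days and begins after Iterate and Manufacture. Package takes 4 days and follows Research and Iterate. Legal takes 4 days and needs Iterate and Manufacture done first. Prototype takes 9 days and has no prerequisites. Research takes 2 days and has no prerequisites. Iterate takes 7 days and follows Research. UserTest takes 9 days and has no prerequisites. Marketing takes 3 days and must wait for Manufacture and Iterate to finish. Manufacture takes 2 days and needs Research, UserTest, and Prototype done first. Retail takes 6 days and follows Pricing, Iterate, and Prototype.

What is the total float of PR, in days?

Prototype→Manufacture→Pricing→Retail = 9+2+10+6 = 27 sets the makespan at 27 days.
The longest chain containing PR totals 21 days.
So PR can slip 27 − 21 = 6 days.

6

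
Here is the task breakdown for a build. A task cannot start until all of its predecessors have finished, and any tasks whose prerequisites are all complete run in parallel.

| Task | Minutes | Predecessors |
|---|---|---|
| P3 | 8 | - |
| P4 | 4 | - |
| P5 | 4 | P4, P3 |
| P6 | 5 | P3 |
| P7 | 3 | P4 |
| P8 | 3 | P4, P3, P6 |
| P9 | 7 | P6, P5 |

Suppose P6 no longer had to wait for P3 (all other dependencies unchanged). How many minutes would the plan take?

19

With the dependency in place, P3→P6→P9 = 8+5+7 = 20 sets the finish at 20 minutes.
Without P3→P6, P6's earliest start moves from 8 to 0.
New critical path: P3→P5→P9 = 8+4+7 = 19 ⇒ 19 minutes.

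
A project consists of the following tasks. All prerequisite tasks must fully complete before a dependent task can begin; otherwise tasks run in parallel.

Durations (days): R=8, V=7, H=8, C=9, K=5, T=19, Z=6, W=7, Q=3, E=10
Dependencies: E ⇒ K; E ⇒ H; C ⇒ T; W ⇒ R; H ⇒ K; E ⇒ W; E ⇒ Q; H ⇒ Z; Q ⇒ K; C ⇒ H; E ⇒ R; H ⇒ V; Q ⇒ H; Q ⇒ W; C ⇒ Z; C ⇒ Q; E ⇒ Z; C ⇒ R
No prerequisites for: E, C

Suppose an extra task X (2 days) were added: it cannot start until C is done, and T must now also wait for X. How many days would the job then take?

Originally the job takes 28 days.
With X inserted, T now waits for max(C, X).
New critical path: C→X→T = 9+2+19 = 30 ⇒ 30 days.

30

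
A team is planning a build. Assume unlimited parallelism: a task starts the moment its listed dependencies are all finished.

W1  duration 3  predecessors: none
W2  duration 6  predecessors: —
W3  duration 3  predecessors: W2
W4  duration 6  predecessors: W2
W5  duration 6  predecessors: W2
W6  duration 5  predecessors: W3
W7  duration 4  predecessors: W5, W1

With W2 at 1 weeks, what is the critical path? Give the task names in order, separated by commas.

The binding path is W2→W5→W7 = 6+6+4 = 16; finish at 16 weeks.
W2 is on the critical path; changing it to 1 makes that path 11 weeks.
That remains the longest chain; total 11 weeks.

W2, W5, W7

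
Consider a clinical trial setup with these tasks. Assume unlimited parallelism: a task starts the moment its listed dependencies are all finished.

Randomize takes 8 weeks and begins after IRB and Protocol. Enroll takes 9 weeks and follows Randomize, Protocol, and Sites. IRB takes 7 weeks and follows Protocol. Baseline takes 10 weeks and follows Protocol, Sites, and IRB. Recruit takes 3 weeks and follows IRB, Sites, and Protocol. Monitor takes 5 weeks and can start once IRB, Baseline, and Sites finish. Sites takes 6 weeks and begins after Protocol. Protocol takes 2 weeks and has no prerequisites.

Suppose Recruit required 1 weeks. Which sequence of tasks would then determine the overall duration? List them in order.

Protocol, IRB, Randomize, Enroll

Baseline: Protocol→IRB→Randomize→Enroll = 2+7+8+9 = 26 → 26 weeks.
The longest path through Recruit is only 12 weeks, so Recruit has float 14.
No other chain overtakes it, so the finish is 26 weeks.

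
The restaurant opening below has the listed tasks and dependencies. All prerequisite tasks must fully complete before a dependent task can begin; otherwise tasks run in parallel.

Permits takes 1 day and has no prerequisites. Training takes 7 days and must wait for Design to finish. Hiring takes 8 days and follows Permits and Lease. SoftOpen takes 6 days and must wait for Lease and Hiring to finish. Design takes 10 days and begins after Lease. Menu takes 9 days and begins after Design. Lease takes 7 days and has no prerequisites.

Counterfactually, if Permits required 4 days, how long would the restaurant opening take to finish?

26

Actual critical path: Lease→Design→Menu = 7+10+9 = 26 ⇒ 26 days.
Permits is off the critical path — its longest chain is 15 days, giving 11 of slack.
The critical path is still Lease→Design→Menu; finish is now 26 days.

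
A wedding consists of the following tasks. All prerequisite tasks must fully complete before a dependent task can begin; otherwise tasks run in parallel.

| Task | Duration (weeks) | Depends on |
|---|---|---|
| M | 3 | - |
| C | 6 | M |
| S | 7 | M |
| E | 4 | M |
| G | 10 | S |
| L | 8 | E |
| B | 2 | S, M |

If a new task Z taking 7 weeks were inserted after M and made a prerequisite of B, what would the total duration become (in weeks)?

Originally the schedule takes 20 weeks.
With Z inserted, B now waits for max(S, M, Z).
New critical path: M→S→G = 3+7+10 = 20 ⇒ 20 weeks.

20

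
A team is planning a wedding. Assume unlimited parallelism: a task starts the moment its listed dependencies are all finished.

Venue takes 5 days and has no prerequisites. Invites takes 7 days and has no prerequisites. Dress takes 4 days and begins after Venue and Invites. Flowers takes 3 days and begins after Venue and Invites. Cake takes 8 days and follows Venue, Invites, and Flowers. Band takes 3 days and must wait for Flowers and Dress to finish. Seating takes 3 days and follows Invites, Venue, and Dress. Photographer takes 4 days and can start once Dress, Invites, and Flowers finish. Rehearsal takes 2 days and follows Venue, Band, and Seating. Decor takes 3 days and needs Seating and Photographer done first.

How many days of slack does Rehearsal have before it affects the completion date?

2

Critical path: Invites→Dress→Photographer→Decor = 7+4+4+3 = 18, so the finish is 18 days.
Rehearsal finishes as early as 16 and must finish by 18.
Float = 18 − 16 = 2.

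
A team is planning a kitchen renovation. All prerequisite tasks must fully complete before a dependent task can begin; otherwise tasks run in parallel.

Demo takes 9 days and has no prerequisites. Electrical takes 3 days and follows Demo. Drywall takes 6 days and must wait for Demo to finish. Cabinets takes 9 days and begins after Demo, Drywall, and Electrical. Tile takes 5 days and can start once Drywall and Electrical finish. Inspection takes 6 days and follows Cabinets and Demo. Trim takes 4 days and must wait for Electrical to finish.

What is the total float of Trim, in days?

Critical path: Demo→Drywall→Cabinets→Inspection = 9+6+9+6 = 30, so the finish is 30 days.
Longest path through Trim: 16 days (earliest finish 16, latest finish 30).
Slack of Trim = 26 − 12 = 14 days.

14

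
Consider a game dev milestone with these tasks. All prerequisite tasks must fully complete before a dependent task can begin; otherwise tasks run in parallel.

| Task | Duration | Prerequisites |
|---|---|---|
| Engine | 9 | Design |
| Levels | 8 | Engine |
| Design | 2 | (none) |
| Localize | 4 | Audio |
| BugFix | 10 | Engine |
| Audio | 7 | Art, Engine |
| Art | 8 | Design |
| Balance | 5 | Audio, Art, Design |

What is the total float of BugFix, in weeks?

2

Design→Engine→Audio→Balance = 2+9+7+5 = 23 sets the makespan at 23 weeks.
Longest path through BugFix: 21 weeks (earliest finish 21, latest finish 23).
Slack of BugFix = 13 − 11 = 2 weeks.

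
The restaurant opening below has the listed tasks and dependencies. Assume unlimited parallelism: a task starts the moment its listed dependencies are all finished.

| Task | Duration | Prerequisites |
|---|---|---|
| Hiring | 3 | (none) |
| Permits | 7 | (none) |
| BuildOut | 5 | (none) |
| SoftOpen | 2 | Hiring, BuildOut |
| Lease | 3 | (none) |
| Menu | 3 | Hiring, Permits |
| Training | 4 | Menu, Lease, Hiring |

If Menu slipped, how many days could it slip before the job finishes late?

Permits→Menu→Training = 7+3+4 = 14 sets the makespan at 14 days.
Longest path through Menu: 14 days (earliest finish 10, latest finish 10).
Float = 14 − 14 = 0.

0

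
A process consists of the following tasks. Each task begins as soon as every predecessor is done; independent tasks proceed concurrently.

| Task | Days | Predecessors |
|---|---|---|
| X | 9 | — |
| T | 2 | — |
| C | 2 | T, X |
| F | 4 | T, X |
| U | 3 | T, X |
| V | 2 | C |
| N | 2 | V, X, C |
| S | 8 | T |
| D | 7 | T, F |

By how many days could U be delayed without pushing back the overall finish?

X→F→D = 9+4+7 = 20 sets the makespan at 20 days.
U finishes as early as 12 and must finish by 20.
So U can slip 20 − 12 = 8 days.

8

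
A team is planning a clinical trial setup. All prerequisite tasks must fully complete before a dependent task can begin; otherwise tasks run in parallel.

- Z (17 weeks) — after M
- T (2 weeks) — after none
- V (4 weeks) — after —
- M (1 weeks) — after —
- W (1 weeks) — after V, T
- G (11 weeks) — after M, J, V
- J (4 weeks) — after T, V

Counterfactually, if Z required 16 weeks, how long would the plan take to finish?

19

Actual critical path: V→J→G = 4+4+11 = 19 ⇒ 19 weeks.
Z is off the critical path — its longest chain is 18 weeks, giving 1 of slack.
The critical path is still V→J→G; finish is now 19 weeks.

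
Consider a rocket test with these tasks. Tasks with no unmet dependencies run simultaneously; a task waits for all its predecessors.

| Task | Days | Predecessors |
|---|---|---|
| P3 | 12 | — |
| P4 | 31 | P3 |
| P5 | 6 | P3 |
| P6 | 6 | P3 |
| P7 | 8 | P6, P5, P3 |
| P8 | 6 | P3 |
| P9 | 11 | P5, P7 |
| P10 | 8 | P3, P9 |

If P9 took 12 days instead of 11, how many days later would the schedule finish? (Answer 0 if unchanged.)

1

Baseline: P3→P5→P7→P9→P10 = 12+6+8+11+8 = 45 → 45 days.
Since P9 is critical, the +1 change carries straight to that chain (now 46 days).
No other chain overtakes it, so the finish is 46 days.
Change in finish: 46 − 45 = +1 days.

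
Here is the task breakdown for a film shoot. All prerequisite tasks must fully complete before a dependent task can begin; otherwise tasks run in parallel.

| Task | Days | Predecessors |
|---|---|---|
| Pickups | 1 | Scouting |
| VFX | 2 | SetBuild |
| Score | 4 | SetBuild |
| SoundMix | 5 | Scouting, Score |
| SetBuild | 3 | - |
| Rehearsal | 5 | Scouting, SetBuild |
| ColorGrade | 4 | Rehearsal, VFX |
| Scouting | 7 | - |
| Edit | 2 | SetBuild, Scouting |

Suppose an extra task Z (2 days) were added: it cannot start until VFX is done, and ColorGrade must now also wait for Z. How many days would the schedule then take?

16

Originally the schedule takes 16 days.
With Z inserted, ColorGrade now waits for max(Rehearsal, VFX, Z).
New critical path: Scouting→Rehearsal→ColorGrade = 7+5+4 = 16 ⇒ 16 days.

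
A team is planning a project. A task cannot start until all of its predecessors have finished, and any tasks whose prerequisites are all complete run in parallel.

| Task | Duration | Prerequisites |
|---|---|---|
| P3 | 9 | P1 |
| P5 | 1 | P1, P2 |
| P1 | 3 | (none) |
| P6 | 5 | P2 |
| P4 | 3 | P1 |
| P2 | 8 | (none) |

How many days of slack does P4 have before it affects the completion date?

7

P2→P6 = 8+5 = 13 sets the makespan at 13 days.
P4 finishes as early as 6 and must finish by 13.
Float = 13 − 6 = 7.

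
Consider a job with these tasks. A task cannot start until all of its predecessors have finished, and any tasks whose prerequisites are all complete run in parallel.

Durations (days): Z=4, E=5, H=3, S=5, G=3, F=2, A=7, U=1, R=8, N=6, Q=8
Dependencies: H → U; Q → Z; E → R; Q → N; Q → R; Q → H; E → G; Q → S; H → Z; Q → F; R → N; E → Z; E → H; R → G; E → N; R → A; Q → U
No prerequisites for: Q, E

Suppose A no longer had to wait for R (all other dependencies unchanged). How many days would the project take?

Original critical path: Q→R→A = 8+8+7 = 23 ⇒ 23 days.
Without R→A, A's earliest start moves from 16 to 0.
New critical path: Q→R→N = 8+8+6 = 22 ⇒ 22 days.

22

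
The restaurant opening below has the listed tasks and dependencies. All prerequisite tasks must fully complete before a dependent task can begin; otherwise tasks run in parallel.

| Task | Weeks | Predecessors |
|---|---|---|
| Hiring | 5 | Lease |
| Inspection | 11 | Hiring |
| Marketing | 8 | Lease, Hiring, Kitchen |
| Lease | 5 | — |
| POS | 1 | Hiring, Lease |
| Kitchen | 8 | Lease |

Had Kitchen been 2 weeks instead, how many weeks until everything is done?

Actual critical path: Lease→Kitchen→Marketing = 5+8+8 = 21 ⇒ 21 weeks.
Since Kitchen is critical, the -6 change carries straight to that chain (now 15 weeks).
The binding chain switches to Lease→Hiring→Inspection = 5+5+11 = 21; finish 21 weeks.

21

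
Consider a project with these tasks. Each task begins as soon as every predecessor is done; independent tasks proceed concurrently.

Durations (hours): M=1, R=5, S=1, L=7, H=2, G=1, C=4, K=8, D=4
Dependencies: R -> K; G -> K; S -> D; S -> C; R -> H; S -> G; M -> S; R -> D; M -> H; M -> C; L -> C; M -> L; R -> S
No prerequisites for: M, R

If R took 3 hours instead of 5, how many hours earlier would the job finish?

Baseline: R→S→G→K = 5+1+1+8 = 15 → 15 hours.
R lies on that path, so at 3 hours the path becomes 13 hours.
No other chain overtakes it, so the finish is 13 hours.
Change in finish: 13 − 15 = -2 hours.

2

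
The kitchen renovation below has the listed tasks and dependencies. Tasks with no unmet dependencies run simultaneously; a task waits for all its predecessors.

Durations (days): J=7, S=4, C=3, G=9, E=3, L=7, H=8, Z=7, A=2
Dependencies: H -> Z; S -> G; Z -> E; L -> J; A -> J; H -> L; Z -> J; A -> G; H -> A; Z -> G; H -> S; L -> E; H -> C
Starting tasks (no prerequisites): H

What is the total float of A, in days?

5

H→Z→G = 8+7+9 = 24 sets the makespan at 24 days.
The longest chain containing A totals 19 days.
Slack of A = 13 − 8 = 5 days.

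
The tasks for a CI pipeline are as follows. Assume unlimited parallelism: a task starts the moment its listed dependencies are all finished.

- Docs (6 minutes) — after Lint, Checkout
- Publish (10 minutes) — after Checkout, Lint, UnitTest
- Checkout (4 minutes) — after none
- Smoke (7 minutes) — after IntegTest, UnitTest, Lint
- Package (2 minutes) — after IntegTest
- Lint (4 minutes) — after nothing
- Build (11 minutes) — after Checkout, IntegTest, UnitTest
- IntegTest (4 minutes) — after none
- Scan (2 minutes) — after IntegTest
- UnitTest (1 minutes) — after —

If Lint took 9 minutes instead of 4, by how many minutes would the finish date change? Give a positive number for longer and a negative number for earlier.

Baseline: Checkout→Build = 4+11 = 15 → 15 minutes.
Lint has 1 minute of float (longest path through it is 14).
Now Lint→Publish = 9+10 = 19 is longest, so the finish becomes 19 minutes.
Change in finish: 19 − 15 = +4 minutes.

4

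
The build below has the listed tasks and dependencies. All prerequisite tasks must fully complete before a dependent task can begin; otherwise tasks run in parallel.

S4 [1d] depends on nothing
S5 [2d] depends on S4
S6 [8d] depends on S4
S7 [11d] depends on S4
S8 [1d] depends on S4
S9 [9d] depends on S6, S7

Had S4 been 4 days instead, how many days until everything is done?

24

Actual critical path: S4→S7→S9 = 1+11+9 = 21 ⇒ 21 days.
S4 is on the critical path; changing it to 4 makes that path 24 days.
That remains the longest chain; total 24 days.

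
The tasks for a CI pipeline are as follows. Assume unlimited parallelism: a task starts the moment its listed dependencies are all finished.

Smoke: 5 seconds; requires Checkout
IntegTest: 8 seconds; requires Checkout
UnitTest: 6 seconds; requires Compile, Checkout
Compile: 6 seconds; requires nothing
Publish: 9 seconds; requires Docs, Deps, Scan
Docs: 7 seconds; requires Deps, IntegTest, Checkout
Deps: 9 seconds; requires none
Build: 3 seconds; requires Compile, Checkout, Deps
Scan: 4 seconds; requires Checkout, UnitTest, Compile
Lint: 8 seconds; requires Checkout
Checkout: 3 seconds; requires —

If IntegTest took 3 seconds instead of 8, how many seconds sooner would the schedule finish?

As given, the longest chain is Checkout→IntegTest→Docs→Publish = 3+8+7+9 = 27, so the finish is 27 seconds.
IntegTest is on the critical path; changing it to 3 makes that path 22 seconds.
Now Deps→Docs→Publish = 9+7+9 = 25 is longest, so the finish becomes 25 seconds.
Change in finish: 25 − 27 = -2 seconds.

2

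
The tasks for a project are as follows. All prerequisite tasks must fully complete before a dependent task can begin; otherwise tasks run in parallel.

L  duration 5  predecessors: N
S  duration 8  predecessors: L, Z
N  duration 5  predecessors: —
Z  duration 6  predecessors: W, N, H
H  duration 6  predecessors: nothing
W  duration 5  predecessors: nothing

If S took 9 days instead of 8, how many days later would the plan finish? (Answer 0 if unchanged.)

As given, the longest chain is H→Z→S = 6+6+8 = 20, so the finish is 20 days.
Since S is critical, the +1 change carries straight to that chain (now 21 days).
No other chain overtakes it, so the finish is 21 days.
Change in finish: 21 − 20 = +1 days.

1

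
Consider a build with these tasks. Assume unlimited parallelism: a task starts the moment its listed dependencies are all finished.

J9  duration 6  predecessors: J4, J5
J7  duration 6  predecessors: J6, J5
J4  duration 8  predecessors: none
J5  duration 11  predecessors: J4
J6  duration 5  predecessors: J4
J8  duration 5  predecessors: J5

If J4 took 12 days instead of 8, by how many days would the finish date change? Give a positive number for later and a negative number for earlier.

4

Actual critical path: J4→J5→J7 = 8+11+6 = 25 ⇒ 25 days.
Since J4 is critical, the +4 change carries straight to that chain (now 29 days).
No other chain overtakes it, so the finish is 29 days.
Change in finish: 29 − 25 = +4 days.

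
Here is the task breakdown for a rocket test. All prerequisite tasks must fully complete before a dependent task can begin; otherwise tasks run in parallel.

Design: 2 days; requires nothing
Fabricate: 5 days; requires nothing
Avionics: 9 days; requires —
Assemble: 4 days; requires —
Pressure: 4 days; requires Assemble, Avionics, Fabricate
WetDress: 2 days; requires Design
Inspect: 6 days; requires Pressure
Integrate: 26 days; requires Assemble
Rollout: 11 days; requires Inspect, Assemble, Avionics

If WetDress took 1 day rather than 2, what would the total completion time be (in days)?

30

The binding path is Avionics→Pressure→Inspect→Rollout = 9+4+6+11 = 30; finish at 30 days.
The longest path through WetDress is only 4 days, so WetDress has float 26.
The critical path is still Avionics→Pressure→Inspect→Rollout; finish is now 30 days.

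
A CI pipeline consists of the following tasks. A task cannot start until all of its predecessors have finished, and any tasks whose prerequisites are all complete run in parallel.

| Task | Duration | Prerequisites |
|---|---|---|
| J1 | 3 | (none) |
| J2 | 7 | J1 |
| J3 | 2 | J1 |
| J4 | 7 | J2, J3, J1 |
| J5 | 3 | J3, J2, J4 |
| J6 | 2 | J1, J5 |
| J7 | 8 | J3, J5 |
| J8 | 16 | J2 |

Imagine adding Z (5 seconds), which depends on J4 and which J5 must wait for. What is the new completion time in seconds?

33

Originally the job takes 28 seconds.
With Z inserted, J5 now waits for max(J3, J2, J4, Z).
New critical path: J1→J2→J4→Z→J5→J7 = 3+7+7+5+3+8 = 33 ⇒ 33 seconds.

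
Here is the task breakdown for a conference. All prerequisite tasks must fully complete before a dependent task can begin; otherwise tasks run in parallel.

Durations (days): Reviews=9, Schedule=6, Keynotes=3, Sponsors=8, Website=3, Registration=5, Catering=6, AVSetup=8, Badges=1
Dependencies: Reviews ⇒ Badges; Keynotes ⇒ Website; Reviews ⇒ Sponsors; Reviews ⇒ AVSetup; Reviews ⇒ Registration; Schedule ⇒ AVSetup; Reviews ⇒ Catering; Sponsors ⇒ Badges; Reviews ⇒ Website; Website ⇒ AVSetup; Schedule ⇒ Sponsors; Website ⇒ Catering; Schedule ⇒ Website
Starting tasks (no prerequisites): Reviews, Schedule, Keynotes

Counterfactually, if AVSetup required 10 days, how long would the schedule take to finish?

As given, the longest chain is Reviews→Website→AVSetup = 9+3+8 = 20, so the finish is 20 days.
AVSetup is on the critical path; changing it to 10 makes that path 22 days.
That remains the longest chain; total 22 days.

22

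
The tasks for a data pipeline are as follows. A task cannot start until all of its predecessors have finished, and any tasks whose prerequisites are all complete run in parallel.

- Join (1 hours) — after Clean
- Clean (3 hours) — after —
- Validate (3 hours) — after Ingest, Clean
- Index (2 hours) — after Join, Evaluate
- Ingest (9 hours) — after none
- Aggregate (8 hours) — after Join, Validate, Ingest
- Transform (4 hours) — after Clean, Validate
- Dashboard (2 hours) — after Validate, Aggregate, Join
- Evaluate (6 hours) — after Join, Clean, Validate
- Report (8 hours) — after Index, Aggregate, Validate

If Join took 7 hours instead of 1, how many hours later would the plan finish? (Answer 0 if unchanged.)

The binding path is Ingest→Validate→Aggregate→Report = 9+3+8+8 = 28; finish at 28 hours.
Join has 8 hours of float (longest path through it is 20).
That remains the longest chain; total 28 hours.
Change in finish: 28 − 28 = +0 hours.

0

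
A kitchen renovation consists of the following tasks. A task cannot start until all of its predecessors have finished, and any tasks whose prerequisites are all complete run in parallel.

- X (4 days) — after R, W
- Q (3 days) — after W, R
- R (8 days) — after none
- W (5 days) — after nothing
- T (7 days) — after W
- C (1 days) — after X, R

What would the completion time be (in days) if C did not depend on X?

Before: longest chain R→X→C = 8+4+1 = 13, finish 13.
Without X→C, C's earliest start moves from 12 to 8.
After: R→X = 8+4 = 12 → 12 days.

12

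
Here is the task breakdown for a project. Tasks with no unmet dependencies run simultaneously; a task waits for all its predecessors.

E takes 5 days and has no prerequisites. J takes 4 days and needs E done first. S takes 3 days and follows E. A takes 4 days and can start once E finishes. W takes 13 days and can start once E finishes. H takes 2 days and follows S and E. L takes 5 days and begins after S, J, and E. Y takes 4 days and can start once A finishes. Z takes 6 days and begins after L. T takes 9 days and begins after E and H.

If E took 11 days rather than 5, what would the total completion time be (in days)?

26

Critical path before the change: E→J→L→Z = 5+4+5+6 = 20 giving 20 days.
Since E is critical, the +6 change carries straight to that chain (now 26 days).
No other chain overtakes it, so the finish is 26 days.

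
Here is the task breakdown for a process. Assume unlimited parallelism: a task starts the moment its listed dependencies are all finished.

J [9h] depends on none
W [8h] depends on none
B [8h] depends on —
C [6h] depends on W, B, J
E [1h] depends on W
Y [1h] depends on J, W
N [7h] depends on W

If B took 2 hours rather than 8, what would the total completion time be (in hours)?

Critical path before the change: J→C = 9+6 = 15 giving 15 hours.
The longest path through B is only 14 hours, so B has float 1.
That remains the longest chain; total 15 hours.

15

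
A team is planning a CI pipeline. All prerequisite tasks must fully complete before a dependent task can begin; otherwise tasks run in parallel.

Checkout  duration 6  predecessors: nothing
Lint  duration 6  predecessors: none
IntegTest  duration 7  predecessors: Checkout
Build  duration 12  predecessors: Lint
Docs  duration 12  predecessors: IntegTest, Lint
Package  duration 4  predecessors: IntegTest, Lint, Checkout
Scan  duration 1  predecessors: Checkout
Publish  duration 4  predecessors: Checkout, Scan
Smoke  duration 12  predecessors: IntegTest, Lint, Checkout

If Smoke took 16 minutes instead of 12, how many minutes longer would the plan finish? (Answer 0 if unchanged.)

4

Critical path before the change: Checkout→IntegTest→Smoke = 6+7+12 = 25 giving 25 minutes.
Smoke lies on that path, so at 16 minutes the path becomes 29 minutes.
That remains the longest chain; total 29 minutes.
Change in finish: 29 − 25 = +4 minutes.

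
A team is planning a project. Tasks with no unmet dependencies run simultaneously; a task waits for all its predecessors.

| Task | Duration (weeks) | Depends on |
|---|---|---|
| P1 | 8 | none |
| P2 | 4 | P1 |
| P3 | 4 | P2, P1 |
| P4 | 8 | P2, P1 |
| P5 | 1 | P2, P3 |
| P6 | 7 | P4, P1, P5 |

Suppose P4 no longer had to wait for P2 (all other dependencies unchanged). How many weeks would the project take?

24

Before: longest chain P1→P2→P4→P6 = 8+4+8+7 = 27, finish 27.
Without P2→P4, P4's earliest start moves from 12 to 8.
New critical path: P1→P2→P3→P5→P6 = 8+4+4+1+7 = 24 ⇒ 24 weeks.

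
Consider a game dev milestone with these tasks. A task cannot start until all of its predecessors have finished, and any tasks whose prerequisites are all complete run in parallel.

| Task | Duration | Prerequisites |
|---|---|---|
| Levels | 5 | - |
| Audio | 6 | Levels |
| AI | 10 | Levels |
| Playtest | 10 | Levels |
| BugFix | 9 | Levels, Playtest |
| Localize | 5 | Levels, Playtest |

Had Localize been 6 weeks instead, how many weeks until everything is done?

24

Critical path before the change: Levels→Playtest→BugFix = 5+10+9 = 24 giving 24 weeks.
The longest path through Localize is only 20 weeks, so Localize has float 4.
That remains the longest chain; total 24 weeks.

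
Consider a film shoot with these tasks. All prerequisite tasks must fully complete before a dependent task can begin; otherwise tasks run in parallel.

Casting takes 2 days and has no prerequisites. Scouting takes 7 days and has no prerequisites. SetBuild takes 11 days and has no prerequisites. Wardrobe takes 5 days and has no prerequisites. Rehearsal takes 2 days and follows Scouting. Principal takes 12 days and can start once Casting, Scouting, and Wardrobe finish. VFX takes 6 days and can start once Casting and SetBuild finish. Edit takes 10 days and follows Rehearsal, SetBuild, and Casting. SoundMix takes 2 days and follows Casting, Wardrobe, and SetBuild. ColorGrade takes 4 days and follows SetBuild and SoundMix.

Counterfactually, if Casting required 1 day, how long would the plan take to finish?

Critical path before the change: SetBuild→Edit = 11+10 = 21 giving 21 days.
Casting has 7 days of float (longest path through it is 14).
That remains the longest chain; total 21 days.

21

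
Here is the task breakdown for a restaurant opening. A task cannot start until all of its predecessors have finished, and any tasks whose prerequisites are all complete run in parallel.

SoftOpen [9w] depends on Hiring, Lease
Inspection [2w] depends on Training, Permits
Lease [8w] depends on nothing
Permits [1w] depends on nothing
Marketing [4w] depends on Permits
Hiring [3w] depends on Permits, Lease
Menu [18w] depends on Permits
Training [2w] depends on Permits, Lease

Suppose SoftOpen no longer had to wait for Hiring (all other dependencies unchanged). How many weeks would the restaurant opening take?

19

With the dependency in place, Lease→Hiring→SoftOpen = 8+3+9 = 20 sets the finish at 20 weeks.
Without Hiring→SoftOpen, SoftOpen's earliest start moves from 11 to 8.
The longest chain is now Permits→Menu = 1+18 = 19, so the restaurant opening takes 19 weeks.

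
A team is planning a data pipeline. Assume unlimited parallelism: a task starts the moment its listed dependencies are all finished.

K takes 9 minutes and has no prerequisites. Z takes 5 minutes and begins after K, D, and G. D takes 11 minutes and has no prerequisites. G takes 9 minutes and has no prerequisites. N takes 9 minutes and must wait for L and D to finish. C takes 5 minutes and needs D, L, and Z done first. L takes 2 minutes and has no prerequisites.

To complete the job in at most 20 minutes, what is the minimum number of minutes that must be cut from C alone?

1

Current finish: 21 minutes; target: 20.
C is on every critical path, so each minute cut from C cuts the finish by one (this holds down to a finish of 20).
Need 21 − 20 = 1 minute off C → C becomes 4 minutes, finish becomes 20.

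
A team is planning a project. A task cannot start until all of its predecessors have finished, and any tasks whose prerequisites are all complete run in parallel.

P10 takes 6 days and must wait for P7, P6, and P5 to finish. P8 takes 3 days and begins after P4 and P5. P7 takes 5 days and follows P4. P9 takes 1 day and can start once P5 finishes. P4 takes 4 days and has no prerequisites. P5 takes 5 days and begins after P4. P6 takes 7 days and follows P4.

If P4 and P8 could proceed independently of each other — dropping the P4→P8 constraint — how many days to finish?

17

With the dependency in place, P4→P6→P10 = 4+7+6 = 17 sets the finish at 17 days.
Dropping P4→P8 doesn't change P8's earliest start (9); another predecessor still binds.
New critical path: P4→P6→P10 = 4+7+6 = 17 ⇒ 17 days.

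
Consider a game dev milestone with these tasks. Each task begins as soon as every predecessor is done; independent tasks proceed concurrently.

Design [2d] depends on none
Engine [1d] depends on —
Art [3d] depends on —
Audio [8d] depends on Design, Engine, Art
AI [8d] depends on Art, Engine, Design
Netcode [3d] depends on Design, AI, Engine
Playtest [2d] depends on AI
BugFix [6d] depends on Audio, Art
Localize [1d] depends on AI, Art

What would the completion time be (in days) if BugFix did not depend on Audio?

14

With the dependency in place, Art→Audio→BugFix = 3+8+6 = 17 sets the finish at 17 days.
Without Audio→BugFix, BugFix's earliest start moves from 11 to 3.
After: Art→AI→Netcode = 3+8+3 = 14 → 14 days.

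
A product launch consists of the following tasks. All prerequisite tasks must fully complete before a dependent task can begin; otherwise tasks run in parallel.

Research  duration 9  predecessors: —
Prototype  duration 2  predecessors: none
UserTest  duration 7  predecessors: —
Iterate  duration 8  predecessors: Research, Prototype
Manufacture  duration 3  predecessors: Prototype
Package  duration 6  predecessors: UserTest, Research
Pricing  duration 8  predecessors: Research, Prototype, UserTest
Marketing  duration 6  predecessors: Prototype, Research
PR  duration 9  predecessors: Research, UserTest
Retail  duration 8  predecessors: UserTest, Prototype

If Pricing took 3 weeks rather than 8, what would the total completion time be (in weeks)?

The binding path is Research→PR = 9+9 = 18; finish at 18 weeks.
Pricing has 1 week of float (longest path through it is 17).
The critical path is still Research→PR; finish is now 18 weeks.

18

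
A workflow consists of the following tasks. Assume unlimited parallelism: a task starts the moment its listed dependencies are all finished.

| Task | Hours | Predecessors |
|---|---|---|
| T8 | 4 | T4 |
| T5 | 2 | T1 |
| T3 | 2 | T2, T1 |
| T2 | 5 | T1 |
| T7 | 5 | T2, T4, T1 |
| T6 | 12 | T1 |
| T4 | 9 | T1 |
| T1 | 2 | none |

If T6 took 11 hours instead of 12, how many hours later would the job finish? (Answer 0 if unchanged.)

0

Critical path before the change: T1→T4→T7 = 2+9+5 = 16 giving 16 hours.
The longest path through T6 is only 14 hours, so T6 has float 2.
No other chain overtakes it, so the finish is 16 hours.
Change in finish: 16 − 16 = +0 hours.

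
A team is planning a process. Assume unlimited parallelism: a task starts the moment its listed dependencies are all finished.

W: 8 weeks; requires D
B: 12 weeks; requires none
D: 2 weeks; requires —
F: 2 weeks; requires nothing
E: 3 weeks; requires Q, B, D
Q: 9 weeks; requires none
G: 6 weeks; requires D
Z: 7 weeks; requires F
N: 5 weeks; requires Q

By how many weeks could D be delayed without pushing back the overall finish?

B→E = 12+3 = 15 sets the makespan at 15 weeks.
D finishes as early as 2 and must finish by 7.
Float = 15 − 10 = 5.

5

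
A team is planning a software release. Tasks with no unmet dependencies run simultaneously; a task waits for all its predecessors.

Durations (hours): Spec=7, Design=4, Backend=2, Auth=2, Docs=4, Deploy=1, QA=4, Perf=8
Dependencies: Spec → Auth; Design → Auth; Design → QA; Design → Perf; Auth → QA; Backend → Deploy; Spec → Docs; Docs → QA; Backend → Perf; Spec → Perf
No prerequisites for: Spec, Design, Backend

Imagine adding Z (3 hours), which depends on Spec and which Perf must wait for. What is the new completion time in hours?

Originally the plan takes 15 hours.
With Z inserted, Perf now waits for max(Backend, Design, Spec, Z).
New critical path: Spec→Z→Perf = 7+3+8 = 18 ⇒ 18 hours.

18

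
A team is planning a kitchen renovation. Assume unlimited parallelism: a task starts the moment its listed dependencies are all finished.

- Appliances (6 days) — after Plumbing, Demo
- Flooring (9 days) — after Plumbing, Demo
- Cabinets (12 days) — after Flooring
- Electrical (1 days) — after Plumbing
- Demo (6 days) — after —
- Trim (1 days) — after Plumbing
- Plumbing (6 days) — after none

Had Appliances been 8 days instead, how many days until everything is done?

Baseline: Demo→Flooring→Cabinets = 6+9+12 = 27 → 27 days.
Appliances has 15 days of float (longest path through it is 12).
That remains the longest chain; total 27 days.

27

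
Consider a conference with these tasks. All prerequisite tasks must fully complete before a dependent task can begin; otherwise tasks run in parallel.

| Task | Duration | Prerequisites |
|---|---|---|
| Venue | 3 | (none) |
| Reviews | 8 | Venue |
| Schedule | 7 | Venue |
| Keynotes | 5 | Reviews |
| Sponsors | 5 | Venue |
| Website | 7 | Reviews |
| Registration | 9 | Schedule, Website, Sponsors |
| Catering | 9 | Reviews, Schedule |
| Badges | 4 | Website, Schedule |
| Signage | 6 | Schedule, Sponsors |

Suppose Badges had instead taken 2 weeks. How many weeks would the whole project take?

Baseline: Venue→Reviews→Website→Registration = 3+8+7+9 = 27 → 27 weeks.
The longest path through Badges is only 22 weeks, so Badges has float 5.
No other chain overtakes it, so the finish is 27 weeks.

27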